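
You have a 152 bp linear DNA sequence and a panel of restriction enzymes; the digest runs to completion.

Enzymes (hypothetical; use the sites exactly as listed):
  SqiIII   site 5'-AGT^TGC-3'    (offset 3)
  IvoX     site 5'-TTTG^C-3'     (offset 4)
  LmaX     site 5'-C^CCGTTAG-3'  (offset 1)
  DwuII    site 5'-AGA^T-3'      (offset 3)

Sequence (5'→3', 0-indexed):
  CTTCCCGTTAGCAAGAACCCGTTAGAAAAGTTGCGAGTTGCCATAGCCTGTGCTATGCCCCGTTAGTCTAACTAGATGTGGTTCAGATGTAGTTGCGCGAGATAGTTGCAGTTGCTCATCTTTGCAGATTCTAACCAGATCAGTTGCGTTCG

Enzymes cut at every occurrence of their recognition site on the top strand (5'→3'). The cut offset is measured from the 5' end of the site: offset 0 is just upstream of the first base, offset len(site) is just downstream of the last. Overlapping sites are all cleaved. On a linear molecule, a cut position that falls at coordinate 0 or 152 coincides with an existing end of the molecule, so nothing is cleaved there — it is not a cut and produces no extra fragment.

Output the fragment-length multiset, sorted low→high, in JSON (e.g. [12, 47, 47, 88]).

Scan for sites:
  SqiIII (AGTTGC, off=3): starts [28, 35, 90, 103, 109, 141] → cuts [31, 38, 93, 106, 112, 144]
  IvoX (TTTGC, off=4): starts [120] → cuts [124]
  LmaX (CCCGTTAG, off=1): starts [3, 17, 58] → cuts [4, 18, 59]
  DwuII (AGAT, off=3): starts [73, 84, 99, 125, 136] → cuts [76, 87, 102, 128, 139]

Pooled cuts: [4, 18, 31, 38, 59, 76, 87, 93, 102, 106, 112, 124, 128, 139, 144]

Fragment lengths:
  [0,4): 4 bp
  [4,18): 14 bp
  [18,31): 13 bp
  [31,38): 7 bp
  [38,59): 21 bp
  [59,76): 17 bp
  [76,87): 11 bp
  [87,93): 6 bp
  [93,102): 9 bp
  [102,106): 4 bp
  [106,112): 6 bp
  [112,124): 12 bp
  [124,128): 4 bp
  [128,139): 11 bp
  [139,144): 5 bp
  [144,152): 8 bp

[4,4,4,5,6,6,7,8,9,11,11,12,13,14,17,21]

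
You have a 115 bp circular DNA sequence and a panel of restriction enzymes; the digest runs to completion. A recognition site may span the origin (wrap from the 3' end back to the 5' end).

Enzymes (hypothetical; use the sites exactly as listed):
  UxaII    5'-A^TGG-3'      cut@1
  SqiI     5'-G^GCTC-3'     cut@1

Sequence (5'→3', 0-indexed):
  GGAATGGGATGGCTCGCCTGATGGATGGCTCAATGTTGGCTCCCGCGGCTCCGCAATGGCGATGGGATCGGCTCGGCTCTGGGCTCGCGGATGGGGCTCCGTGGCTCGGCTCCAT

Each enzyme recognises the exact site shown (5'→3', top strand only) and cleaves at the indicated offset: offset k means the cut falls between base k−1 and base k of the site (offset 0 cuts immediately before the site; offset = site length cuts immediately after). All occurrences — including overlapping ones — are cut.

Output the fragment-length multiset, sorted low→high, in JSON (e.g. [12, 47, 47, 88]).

[2,2,4,4,5,5,5,5,6,6,7,8,8,9,9,9,10,11]

Scan for sites:
  UxaII ATGG/1: at [3, 8, 20, 24, 55, 61, 90, 113] ⇒ [4, 9, 21, 25, 56, 62, 91, 114]
  SqiI GGCTC/1: at [10, 26, 37, 46, 69, 74, 81, 94, 102, 107] ⇒ [11, 27, 38, 47, 70, 75, 82, 95, 103, 108]

All cut coordinates (distinct, sorted): [4, 9, 11, 21, 25, 27, 38, 47, 56, 62, 70, 75, 82, 91, 95, 103, 108, 114]

Fragment lengths:
  4→9: 5 bp
  9→11: 2 bp
  11→21: 10 bp
  21→25: 4 bp
  25→27: 2 bp
  27→38: 11 bp
  38→47: 9 bp
  47→56: 9 bp
  56→62: 6 bp
  62→70: 8 bp
  70→75: 5 bp
  75→82: 7 bp
  82→91: 9 bp
  91→95: 4 bp
  95→103: 8 bp
  103→108: 5 bp
  108→114: 6 bp
  114→4 (wrap): 115-114+4 = 5 bp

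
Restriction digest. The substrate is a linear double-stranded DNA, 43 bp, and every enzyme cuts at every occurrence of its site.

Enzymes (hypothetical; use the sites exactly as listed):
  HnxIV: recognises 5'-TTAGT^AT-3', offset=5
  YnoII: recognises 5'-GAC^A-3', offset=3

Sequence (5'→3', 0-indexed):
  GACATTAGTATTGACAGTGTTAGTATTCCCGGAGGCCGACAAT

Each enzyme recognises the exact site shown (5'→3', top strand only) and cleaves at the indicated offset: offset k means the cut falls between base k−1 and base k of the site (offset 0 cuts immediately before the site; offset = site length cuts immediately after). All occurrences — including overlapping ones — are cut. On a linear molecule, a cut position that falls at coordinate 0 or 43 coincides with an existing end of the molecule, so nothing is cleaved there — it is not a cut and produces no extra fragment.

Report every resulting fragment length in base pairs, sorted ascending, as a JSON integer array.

Site scan:
  HnxIV (TTAGTAT, off=5): starts [4, 19] → cuts [9, 24]
  YnoII (GACA, off=3): starts [0, 12, 37] → cuts [3, 15, 40]

All cut coordinates (distinct, sorted): [3, 9, 15, 24, 40]

Fragments:
  [0,3): 3 bp
  [3,9): 6 bp
  [9,15): 6 bp
  [15,24): 9 bp
  [24,40): 16 bp
  [40,43): 3 bp

[3,3,6,6,9,16]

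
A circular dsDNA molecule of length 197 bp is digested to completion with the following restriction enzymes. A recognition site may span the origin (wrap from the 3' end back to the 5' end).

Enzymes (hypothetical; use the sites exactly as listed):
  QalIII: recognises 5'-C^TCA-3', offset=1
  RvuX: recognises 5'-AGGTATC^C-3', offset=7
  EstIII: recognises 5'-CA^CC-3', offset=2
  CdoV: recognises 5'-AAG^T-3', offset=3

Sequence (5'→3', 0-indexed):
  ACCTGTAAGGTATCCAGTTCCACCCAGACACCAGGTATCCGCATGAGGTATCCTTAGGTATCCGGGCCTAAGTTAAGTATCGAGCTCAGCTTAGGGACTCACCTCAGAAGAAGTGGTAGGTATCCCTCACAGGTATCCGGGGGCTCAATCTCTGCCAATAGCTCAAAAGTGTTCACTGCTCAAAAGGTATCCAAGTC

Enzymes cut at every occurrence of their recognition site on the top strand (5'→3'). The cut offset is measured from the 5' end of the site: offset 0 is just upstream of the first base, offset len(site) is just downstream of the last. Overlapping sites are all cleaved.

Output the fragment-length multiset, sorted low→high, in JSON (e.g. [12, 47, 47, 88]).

Site scan:
  QalIII CTCA/1: at [84, 97, 102, 125, 143, 161, 178] ⇒ [85, 98, 103, 126, 144, 162, 179]
  RvuX AGGTATCC/7: at [7, 32, 45, 55, 117, 130, 184] ⇒ [14, 39, 52, 62, 124, 137, 191]
  EstIII CACC/2: at [20, 28, 99, 196] ⇒ [1, 22, 30, 101]
  CdoV AAGT/3: at [69, 74, 110, 166, 192] ⇒ [72, 77, 113, 169, 195]

All cut coordinates (distinct, sorted): [1, 14, 22, 30, 39, 52, 62, 72, 77, 85, 98, 101, 103, 113, 124, 126, 137, 144, 162, 169, 179, 191, 195]

Fragment lengths:
  1→14: 13 bp
  14→22: 8 bp
  22→30: 8 bp
  30→39: 9 bp
  39→52: 13 bp
  52→62: 10 bp
  62→72: 10 bp
  72→77: 5 bp
  77→85: 8 bp
  85→98: 13 bp
  98→101: 3 bp
  101→103: 2 bp
  103→113: 10 bp
  113→124: 11 bp
  124→126: 2 bp
  126→137: 11 bp
  137→144: 7 bp
  144→162: 18 bp
  162→169: 7 bp
  169→179: 10 bp
  179→191: 12 bp
  191→195: 4 bp
  195→1 (wrap): 197-195+1 = 3 bp

[2,2,3,3,4,5,7,7,8,8,8,9,10,10,10,10,11,11,12,13,13,13,18]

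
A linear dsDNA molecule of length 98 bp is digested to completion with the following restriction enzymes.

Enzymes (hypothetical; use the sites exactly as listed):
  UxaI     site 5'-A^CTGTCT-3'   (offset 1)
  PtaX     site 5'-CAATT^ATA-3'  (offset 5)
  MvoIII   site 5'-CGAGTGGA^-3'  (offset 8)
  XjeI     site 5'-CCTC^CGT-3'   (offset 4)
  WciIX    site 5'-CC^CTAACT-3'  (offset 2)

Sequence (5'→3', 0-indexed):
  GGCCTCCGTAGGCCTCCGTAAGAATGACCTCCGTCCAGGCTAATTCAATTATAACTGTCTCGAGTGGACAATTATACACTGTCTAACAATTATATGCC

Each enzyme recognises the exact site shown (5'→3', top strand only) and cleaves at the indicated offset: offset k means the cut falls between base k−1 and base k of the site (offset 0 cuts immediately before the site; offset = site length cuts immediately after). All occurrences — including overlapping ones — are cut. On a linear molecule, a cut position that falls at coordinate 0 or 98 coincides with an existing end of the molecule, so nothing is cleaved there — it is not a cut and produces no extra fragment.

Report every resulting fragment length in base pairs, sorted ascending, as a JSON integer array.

[4,5,5,6,7,10,13,14,15,19]

Site scan:
  UxaI (ACTGTCT, off=1): starts [53, 77] → cuts [54, 78]
  PtaX (CAATTATA, off=5): starts [45, 68, 86] → cuts [50, 73, 91]
  MvoIII (CGAGTGGA, off=8): starts [60] → cuts [68]
  XjeI (CCTCCGT, off=4): starts [2, 12, 27] → cuts [6, 16, 31]
  WciIX (CCCTAACT, off=2): no sites

All cut coordinates (distinct, sorted): [6, 16, 31, 50, 54, 68, 73, 78, 91]

Fragments:
  [0,6): 6 bp
  [6,16): 10 bp
  [16,31): 15 bp
  [31,50): 19 bp
  [50,54): 4 bp
  [54,68): 14 bp
  [68,73): 5 bp
  [73,78): 5 bp
  [78,91): 13 bp
  [91,98): 7 bp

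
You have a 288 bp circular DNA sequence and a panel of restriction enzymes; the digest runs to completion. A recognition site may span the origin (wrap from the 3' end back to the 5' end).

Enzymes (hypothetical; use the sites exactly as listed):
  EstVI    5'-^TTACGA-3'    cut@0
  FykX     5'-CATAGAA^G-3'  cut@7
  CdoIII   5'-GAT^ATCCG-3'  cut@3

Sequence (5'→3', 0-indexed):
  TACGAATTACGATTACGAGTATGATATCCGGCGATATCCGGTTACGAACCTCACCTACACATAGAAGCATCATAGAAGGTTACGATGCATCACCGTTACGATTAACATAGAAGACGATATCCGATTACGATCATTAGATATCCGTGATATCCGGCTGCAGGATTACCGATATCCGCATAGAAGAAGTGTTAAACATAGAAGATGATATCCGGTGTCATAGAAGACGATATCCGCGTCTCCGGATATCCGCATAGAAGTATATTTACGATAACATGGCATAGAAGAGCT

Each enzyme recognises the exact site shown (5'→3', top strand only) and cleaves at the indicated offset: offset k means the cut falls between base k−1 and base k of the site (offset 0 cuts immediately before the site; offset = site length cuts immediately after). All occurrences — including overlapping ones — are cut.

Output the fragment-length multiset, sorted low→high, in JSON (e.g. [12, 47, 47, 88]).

Per-enzyme occurrences:
  EstVI (TTACGA, off=0): starts [6, 12, 41, 79, 95, 124, 262, 287] → cuts [6, 12, 41, 79, 95, 124, 262, 287]
  FykX (CATAGAAG, off=7): starts [59, 70, 105, 175, 193, 215, 249, 276] → cuts [66, 77, 112, 182, 200, 222, 256, 283]
  CdoIII (GATATCCG, off=3): starts [22, 32, 115, 136, 145, 167, 203, 225, 241] → cuts [25, 35, 118, 139, 148, 170, 206, 228, 244]

Pooled cuts: [6, 12, 25, 35, 41, 66, 77, 79, 95, 112, 118, 124, 139, 148, 170, 182, 200, 206, 222, 228, 244, 256, 262, 283, 287]

Fragments:
  6→12: 6 bp
  12→25: 13 bp
  25→35: 10 bp
  35→41: 6 bp
  41→66: 25 bp
  66→77: 11 bp
  77→79: 2 bp
  79→95: 16 bp
  95→112: 17 bp
  112→118: 6 bp
  118→124: 6 bp
  124→139: 15 bp
  139→148: 9 bp
  148→170: 22 bp
  170→182: 12 bp
  182→200: 18 bp
  200→206: 6 bp
  206→222: 16 bp
  222→228: 6 bp
  228→244: 16 bp
  244→256: 12 bp
  256→262: 6 bp
  262→283: 21 bp
  283→287: 4 bp
  287→6 (wrap): 288-287+6 = 7 bp

[2,4,6,6,6,6,6,6,6,7,9,10,11,12,12,13,15,16,16,16,17,18,21,22,25]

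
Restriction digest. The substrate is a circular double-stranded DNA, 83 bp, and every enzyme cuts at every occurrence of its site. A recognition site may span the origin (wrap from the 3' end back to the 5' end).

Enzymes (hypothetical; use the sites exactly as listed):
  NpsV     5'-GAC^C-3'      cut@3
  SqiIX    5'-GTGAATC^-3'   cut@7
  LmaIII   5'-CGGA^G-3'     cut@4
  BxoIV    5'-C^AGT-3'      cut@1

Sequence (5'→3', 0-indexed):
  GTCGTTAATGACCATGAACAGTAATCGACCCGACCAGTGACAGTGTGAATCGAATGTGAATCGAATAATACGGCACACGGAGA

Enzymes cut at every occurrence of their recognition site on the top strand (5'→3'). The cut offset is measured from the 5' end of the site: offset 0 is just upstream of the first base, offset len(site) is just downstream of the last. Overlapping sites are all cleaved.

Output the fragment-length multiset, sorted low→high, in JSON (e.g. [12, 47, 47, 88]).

[1,5,6,7,10,10,11,14,19]

Scan for sites:
  NpsV GACC/3: at [9, 26, 31] ⇒ [12, 29, 34]
  SqiIX GTGAATC/7: at [44, 55] ⇒ [51, 62]
  LmaIII CGGAG/4: at [77] ⇒ [81]
  BxoIV CAGT/1: at [18, 34, 40] ⇒ [19, 35, 41]

All cut coordinates (distinct, sorted): [12, 19, 29, 34, 35, 41, 51, 62, 81]

Fragment lengths:
  12→19: 7 bp
  19→29: 10 bp
  29→34: 5 bp
  34→35: 1 bp
  35→41: 6 bp
  41→51: 10 bp
  51→62: 11 bp
  62→81: 19 bp
  81→12 (wrap): 83-81+12 = 14 bp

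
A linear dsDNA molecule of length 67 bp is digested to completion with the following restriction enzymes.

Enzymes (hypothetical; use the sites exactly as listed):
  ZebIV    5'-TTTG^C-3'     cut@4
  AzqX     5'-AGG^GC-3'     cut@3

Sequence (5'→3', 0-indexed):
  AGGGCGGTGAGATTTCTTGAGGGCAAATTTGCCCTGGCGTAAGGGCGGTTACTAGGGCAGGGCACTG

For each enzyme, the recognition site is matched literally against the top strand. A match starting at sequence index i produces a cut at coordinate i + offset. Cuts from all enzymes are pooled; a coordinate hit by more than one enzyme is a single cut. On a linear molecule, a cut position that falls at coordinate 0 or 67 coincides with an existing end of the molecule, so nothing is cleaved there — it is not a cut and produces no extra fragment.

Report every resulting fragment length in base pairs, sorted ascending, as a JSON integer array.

[3,5,6,9,12,13,19]

Site scan:
  ZebIV (TTTGC, off=4): starts [27] → cuts [31]
  AzqX (AGGGC, off=3): starts [0, 19, 41, 53, 58] → cuts [3, 22, 44, 56, 61]

All cut coordinates (distinct, sorted): [3, 22, 31, 44, 56, 61]

Fragments:
  [0,3): 3 bp
  [3,22): 19 bp
  [22,31): 9 bp
  [31,44): 13 bp
  [44,56): 12 bp
  [56,61): 5 bp
  [61,67): 6 bp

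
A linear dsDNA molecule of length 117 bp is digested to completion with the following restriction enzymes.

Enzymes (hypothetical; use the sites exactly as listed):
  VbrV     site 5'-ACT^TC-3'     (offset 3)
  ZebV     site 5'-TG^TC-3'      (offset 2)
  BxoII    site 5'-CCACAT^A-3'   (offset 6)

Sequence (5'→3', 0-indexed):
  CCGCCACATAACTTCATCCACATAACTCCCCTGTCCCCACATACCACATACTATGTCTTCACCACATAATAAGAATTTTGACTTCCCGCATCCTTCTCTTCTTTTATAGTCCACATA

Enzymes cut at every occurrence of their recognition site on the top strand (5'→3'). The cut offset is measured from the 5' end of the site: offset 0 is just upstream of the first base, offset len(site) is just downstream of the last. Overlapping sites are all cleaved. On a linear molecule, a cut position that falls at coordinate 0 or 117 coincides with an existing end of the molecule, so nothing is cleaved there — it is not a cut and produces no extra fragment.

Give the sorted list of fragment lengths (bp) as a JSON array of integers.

[1,4,6,7,9,9,10,10,12,16,33]

Per-enzyme occurrences:
  VbrV ACTTC/3: at [10, 80] ⇒ [13, 83]
  ZebV TGTC/2: at [31, 53] ⇒ [33, 55]
  BxoII CCACATA/6: at [3, 17, 36, 43, 61, 110] ⇒ [9, 23, 42, 49, 67, 116]

Pooled cuts: [9, 13, 23, 33, 42, 49, 55, 67, 83, 116]

Fragments:
  [0,9): 9 bp
  [9,13): 4 bp
  [13,23): 10 bp
  [23,33): 10 bp
  [33,42): 9 bp
  [42,49): 7 bp
  [49,55): 6 bp
  [55,67): 12 bp
  [67,83): 16 bp
  [83,116): 33 bp
  [116,117): 1 bp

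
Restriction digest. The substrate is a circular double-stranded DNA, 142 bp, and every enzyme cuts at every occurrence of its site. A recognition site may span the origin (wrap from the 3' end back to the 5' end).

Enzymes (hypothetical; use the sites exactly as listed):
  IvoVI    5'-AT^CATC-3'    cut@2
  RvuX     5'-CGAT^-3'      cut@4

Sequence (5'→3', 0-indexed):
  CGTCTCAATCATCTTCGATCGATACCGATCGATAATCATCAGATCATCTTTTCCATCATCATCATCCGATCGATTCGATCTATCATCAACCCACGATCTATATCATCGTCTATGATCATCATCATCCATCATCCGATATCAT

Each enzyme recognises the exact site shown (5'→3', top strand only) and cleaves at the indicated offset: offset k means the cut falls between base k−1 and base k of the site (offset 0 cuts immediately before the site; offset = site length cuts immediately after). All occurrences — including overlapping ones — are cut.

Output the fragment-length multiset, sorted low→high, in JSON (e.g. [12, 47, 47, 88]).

[2,3,3,3,3,3,4,4,4,4,5,6,6,7,8,8,8,10,12,12,13,14]

Per-enzyme occurrences:
  IvoVI ATCATC/2: at [7, 34, 42, 54, 57, 60, 81, 101, 114, 117, 120, 127, 137] ⇒ [9, 36, 44, 56, 59, 62, 83, 103, 116, 119, 122, 129, 139]
  RvuX CGAT/4: at [15, 19, 25, 29, 66, 70, 75, 93, 133] ⇒ [19, 23, 29, 33, 70, 74, 79, 97, 137]

All cut coordinates (distinct, sorted): [9, 19, 23, 29, 33, 36, 44, 56, 59, 62, 70, 74, 79, 83, 97, 103, 116, 119, 122, 129, 137, 139]

Fragment lengths:
  9→19: 10 bp
  19→23: 4 bp
  23→29: 6 bp
  29→33: 4 bp
  33→36: 3 bp
  36→44: 8 bp
  44→56: 12 bp
  56→59: 3 bp
  59→62: 3 bp
  62→70: 8 bp
  70→74: 4 bp
  74→79: 5 bp
  79→83: 4 bp
  83→97: 14 bp
  97→103: 6 bp
  103→116: 13 bp
  116→119: 3 bp
  119→122: 3 bp
  122→129: 7 bp
  129→137: 8 bp
  137→139: 2 bp
  139→9 (wrap): 142-139+9 = 12 bp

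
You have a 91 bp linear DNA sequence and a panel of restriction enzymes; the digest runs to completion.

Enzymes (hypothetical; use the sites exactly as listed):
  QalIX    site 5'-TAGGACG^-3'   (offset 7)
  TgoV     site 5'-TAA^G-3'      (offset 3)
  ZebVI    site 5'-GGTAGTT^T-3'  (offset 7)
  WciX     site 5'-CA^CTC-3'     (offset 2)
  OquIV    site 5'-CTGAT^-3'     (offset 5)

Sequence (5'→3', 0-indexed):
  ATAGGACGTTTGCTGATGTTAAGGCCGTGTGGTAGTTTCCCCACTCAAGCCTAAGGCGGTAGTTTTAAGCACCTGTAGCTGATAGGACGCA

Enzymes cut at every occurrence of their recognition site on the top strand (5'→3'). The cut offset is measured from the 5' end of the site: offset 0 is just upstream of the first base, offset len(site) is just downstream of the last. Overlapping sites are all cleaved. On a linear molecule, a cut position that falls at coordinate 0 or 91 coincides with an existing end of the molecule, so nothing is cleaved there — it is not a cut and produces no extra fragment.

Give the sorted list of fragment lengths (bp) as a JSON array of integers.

Per-enzyme occurrences:
  QalIX (TAGGACG, off=7): starts [1, 82] → cuts [8, 89]
  TgoV (TAAG, off=3): starts [19, 51, 65] → cuts [22, 54, 68]
  ZebVI (GGTAGTTT, off=7): starts [30, 57] → cuts [37, 64]
  WciX (CACTC, off=2): starts [41] → cuts [43]
  OquIV (CTGAT, off=5): starts [12, 78] → cuts [17, 83]

Pooled cuts: [8, 17, 22, 37, 43, 54, 64, 68, 83, 89]

Fragment lengths:
  [0,8): 8 bp
  [8,17): 9 bp
  [17,22): 5 bp
  [22,37): 15 bp
  [37,43): 6 bp
  [43,54): 11 bp
  [54,64): 10 bp
  [64,68): 4 bp
  [68,83): 15 bp
  [83,89): 6 bp
  [89,91): 2 bp

[2,4,5,6,6,8,9,10,11,15,15]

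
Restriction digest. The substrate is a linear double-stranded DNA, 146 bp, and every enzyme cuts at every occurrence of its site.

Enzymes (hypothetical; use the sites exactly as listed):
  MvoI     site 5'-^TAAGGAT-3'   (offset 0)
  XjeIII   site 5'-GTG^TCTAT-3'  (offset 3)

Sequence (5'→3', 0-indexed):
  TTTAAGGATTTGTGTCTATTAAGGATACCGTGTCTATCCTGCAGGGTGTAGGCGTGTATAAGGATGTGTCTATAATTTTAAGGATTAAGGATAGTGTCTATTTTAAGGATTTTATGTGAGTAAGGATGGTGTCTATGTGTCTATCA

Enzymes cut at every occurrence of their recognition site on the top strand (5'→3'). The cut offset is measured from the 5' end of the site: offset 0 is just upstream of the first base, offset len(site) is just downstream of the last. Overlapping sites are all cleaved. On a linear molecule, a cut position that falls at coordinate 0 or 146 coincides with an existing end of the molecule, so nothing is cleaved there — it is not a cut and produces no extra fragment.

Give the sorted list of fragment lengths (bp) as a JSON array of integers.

[2,5,7,7,7,8,10,10,11,11,12,13,17,26]

Per-enzyme occurrences:
  MvoI TAAGGAT/0: at [2, 19, 58, 78, 85, 103, 120] ⇒ [2, 19, 58, 78, 85, 103, 120]
  XjeIII GTGTCTAT/3: at [11, 29, 65, 93, 128, 136] ⇒ [14, 32, 68, 96, 131, 139]

Pooled cuts: [2, 14, 19, 32, 58, 68, 78, 85, 96, 103, 120, 131, 139]

Fragment lengths:
  [0,2): 2 bp
  [2,14): 12 bp
  [14,19): 5 bp
  [19,32): 13 bp
  [32,58): 26 bp
  [58,68): 10 bp
  [68,78): 10 bp
  [78,85): 7 bp
  [85,96): 11 bp
  [96,103): 7 bp
  [103,120): 17 bp
  [120,131): 11 bp
  [131,139): 8 bp
  [139,146): 7 bp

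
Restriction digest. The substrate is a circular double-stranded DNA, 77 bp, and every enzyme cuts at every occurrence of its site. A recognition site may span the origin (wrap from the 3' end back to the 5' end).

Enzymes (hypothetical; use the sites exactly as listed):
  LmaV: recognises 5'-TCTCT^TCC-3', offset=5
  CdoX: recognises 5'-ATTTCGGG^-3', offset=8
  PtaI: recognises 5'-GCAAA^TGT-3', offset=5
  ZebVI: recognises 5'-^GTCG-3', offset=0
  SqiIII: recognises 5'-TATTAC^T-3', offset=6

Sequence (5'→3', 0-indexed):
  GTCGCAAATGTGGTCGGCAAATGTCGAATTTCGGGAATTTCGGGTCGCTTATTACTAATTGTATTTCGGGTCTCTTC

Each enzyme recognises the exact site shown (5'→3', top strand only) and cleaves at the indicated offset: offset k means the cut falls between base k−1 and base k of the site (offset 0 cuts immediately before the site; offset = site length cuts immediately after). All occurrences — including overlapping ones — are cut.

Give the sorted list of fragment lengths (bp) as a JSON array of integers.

[1,1,4,7,8,8,9,11,13,15]

Site scan:
  LmaV (TCTCTTCC, off=5): no sites
  CdoX (ATTTCGGG, off=8): starts [27, 36, 62] → cuts [35, 44, 70]
  PtaI (GCAAATGT, off=5): starts [3, 16] → cuts [8, 21]
  ZebVI (GTCG, off=0): starts [0, 12, 22, 43] → cuts [0, 12, 22, 43]
  SqiIII (TATTACT, off=6): starts [49] → cuts [55]

All cut coordinates (distinct, sorted): [0, 8, 12, 21, 22, 35, 43, 44, 55, 70]

Fragment lengths:
  0→8: 8 bp
  8→12: 4 bp
  12→21: 9 bp
  21→22: 1 bp
  22→35: 13 bp
  35→43: 8 bp
  43→44: 1 bp
  44→55: 11 bp
  55→70: 15 bp
  70→0 (wrap): 77-70+0 = 7 bp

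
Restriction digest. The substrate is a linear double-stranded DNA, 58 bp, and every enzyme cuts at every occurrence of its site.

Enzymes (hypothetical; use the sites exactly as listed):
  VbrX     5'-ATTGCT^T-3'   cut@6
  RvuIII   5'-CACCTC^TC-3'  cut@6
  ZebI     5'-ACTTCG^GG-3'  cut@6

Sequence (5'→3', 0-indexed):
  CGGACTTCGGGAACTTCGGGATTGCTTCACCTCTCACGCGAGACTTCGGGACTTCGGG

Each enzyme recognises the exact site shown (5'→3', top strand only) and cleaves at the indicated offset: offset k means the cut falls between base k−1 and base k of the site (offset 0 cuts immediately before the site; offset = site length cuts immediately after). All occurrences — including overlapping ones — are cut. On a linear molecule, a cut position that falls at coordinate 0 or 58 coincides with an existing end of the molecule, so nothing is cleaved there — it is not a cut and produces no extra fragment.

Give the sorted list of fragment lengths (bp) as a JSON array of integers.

[2,7,8,8,9,9,15]

Site scan:
  VbrX (ATTGCTT, off=6): starts [20] → cuts [26]
  RvuIII (CACCTCTC, off=6): starts [27] → cuts [33]
  ZebI (ACTTCGGG, off=6): starts [3, 12, 42, 50] → cuts [9, 18, 48, 56]

All cut coordinates (distinct, sorted): [9, 18, 26, 33, 48, 56]

Fragments:
  [0,9): 9 bp
  [9,18): 9 bp
  [18,26): 8 bp
  [26,33): 7 bp
  [33,48): 15 bp
  [48,56): 8 bp
  [56,58): 2 bp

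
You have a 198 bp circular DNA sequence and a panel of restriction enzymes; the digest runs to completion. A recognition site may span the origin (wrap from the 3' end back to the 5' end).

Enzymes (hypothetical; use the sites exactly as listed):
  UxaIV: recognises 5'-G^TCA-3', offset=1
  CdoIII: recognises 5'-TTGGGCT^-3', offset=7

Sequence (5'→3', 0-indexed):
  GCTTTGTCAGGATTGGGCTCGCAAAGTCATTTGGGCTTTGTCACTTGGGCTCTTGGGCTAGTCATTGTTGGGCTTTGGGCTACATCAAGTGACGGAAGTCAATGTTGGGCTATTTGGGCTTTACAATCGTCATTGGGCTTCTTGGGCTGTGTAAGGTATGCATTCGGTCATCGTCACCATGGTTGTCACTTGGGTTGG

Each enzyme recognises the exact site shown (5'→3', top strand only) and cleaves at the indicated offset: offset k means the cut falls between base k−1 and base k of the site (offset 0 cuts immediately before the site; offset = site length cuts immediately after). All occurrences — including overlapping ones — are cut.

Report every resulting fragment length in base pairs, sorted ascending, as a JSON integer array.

Scan for sites:
  UxaIV GTCA/1: at [5, 25, 39, 60, 97, 128, 166, 172, 184] ⇒ [6, 26, 40, 61, 98, 129, 167, 173, 185]
  CdoIII TTGGGCT/7: at [12, 30, 44, 52, 67, 74, 104, 113, 132, 141, 194] ⇒ [3, 19, 37, 51, 59, 74, 81, 111, 120, 139, 148]

All cut coordinates (distinct, sorted): [3, 6, 19, 26, 37, 40, 51, 59, 61, 74, 81, 98, 111, 120, 129, 139, 148, 167, 173, 185]

Fragment lengths:
  3→6: 3 bp
  6→19: 13 bp
  19→26: 7 bp
  26→37: 11 bp
  37→40: 3 bp
  40→51: 11 bp
  51→59: 8 bp
  59→61: 2 bp
  61→74: 13 bp
  74→81: 7 bp
  81→98: 17 bp
  98→111: 13 bp
  111→120: 9 bp
  120→129: 9 bp
  129→139: 10 bp
  139→148: 9 bp
  148→167: 19 bp
  167→173: 6 bp
  173→185: 12 bp
  185→3 (wrap): 198-185+3 = 16 bp

[2,3,3,6,7,7,8,9,9,9,10,11,11,12,13,13,13,16,17,19]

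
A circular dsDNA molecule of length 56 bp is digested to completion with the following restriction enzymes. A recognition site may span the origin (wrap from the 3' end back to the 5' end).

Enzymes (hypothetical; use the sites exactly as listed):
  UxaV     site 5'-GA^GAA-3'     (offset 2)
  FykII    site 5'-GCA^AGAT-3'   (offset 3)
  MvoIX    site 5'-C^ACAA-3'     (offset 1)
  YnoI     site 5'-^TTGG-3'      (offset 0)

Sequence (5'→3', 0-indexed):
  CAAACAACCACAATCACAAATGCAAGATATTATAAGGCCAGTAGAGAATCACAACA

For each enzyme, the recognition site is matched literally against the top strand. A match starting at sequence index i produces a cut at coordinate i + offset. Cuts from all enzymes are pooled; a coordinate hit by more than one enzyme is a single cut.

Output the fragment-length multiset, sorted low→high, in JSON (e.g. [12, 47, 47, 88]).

[5,5,6,9,10,21]

Per-enzyme occurrences:
  UxaV GAGAA/2: at [43] ⇒ [45]
  FykII GCAAGAT/3: at [21] ⇒ [24]
  MvoIX CACAA/1: at [8, 14, 49, 54] ⇒ [9, 15, 50, 55]
  YnoI (TTGG, off=0): no sites

All cut coordinates (distinct, sorted): [9, 15, 24, 45, 50, 55]

Fragment lengths:
  9→15: 6 bp
  15→24: 9 bp
  24→45: 21 bp
  45→50: 5 bp
  50→55: 5 bp
  55→9 (wrap): 56-55+9 = 10 bp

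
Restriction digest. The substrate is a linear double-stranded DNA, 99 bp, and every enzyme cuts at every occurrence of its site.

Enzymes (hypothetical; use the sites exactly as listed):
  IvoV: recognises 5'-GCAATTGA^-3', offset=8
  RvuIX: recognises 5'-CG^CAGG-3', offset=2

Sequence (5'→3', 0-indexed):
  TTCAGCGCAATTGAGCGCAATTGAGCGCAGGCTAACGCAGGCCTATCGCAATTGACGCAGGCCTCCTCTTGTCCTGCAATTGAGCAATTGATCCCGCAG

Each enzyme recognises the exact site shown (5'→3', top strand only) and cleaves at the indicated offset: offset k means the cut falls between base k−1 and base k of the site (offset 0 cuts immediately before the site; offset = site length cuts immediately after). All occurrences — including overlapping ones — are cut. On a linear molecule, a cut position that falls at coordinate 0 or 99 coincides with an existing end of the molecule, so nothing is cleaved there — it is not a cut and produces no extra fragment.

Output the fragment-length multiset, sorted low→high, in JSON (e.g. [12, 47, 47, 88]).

Scan for sites:
  IvoV (GCAATTGA, off=8): starts [6, 16, 47, 75, 83] → cuts [14, 24, 55, 83, 91]
  RvuIX (CGCAGG, off=2): starts [25, 35, 55] → cuts [27, 37, 57]

Pooled cuts: [14, 24, 27, 37, 55, 57, 83, 91]

Fragment lengths:
  [0,14): 14 bp
  [14,24): 10 bp
  [24,27): 3 bp
  [27,37): 10 bp
  [37,55): 18 bp
  [55,57): 2 bp
  [57,83): 26 bp
  [83,91): 8 bp
  [91,99): 8 bp

[2,3,8,8,10,10,14,18,26]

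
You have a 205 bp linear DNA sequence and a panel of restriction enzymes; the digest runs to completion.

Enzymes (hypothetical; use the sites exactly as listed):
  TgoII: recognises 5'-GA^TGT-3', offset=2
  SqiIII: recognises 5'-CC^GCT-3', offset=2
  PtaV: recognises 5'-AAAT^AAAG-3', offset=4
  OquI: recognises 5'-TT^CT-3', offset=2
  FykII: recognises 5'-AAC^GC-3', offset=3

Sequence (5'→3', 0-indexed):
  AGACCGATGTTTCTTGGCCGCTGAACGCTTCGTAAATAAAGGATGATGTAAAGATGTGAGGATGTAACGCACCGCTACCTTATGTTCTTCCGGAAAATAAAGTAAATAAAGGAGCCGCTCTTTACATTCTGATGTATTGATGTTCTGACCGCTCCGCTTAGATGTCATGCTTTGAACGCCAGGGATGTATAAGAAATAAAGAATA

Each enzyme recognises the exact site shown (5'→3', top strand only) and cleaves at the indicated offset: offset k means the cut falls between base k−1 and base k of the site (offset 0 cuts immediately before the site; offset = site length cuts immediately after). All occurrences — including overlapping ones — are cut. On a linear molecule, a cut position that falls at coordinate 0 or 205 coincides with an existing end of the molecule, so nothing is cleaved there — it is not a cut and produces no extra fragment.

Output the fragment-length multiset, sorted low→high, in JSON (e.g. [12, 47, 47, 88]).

Per-enzyme occurrences:
  TgoII GATGT/2: at [5, 44, 52, 60, 130, 138, 160, 183] ⇒ [7, 46, 54, 62, 132, 140, 162, 185]
  SqiIII CCGCT/2: at [17, 71, 114, 148, 153] ⇒ [19, 73, 116, 150, 155]
  PtaV AAATAAAG/4: at [33, 94, 103, 193] ⇒ [37, 98, 107, 197]
  OquI TTCT/2: at [10, 84, 126, 142] ⇒ [12, 86, 128, 144]
  FykII AACGC/3: at [23, 65, 174] ⇒ [26, 68, 177]

All cut coordinates (distinct, sorted): [7, 12, 19, 26, 37, 46, 54, 62, 68, 73, 86, 98, 107, 116, 128, 132, 140, 144, 150, 155, 162, 177, 185, 197]

Fragment lengths:
  [0,7): 7 bp
  [7,12): 5 bp
  [12,19): 7 bp
  [19,26): 7 bp
  [26,37): 11 bp
  [37,46): 9 bp
  [46,54): 8 bp
  [54,62): 8 bp
  [62,68): 6 bp
  [68,73): 5 bp
  [73,86): 13 bp
  [86,98): 12 bp
  [98,107): 9 bp
  [107,116): 9 bp
  [116,128): 12 bp
  [128,132): 4 bp
  [132,140): 8 bp
  [140,144): 4 bp
  [144,150): 6 bp
  [150,155): 5 bp
  [155,162): 7 bp
  [162,177): 15 bp
  [177,185): 8 bp
  [185,197): 12 bp
  [197,205): 8 bp

[4,4,5,5,5,6,6,7,7,7,7,8,8,8,8,8,9,9,9,11,12,12,12,13,15]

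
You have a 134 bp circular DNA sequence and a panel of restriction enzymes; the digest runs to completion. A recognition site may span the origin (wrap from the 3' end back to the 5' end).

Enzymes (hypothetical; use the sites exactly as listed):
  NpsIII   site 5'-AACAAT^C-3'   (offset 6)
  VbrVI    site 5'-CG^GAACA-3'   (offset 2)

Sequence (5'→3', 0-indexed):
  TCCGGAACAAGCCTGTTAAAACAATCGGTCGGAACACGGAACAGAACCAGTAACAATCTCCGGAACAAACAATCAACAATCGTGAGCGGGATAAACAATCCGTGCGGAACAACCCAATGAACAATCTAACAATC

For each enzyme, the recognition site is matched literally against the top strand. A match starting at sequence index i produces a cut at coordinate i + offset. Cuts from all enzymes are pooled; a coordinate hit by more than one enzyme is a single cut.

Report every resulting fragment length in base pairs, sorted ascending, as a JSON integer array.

Per-enzyme occurrences:
  NpsIII (AACAATC, off=6): starts [19, 51, 67, 74, 93, 119, 127] → cuts [25, 57, 73, 80, 99, 125, 133]
  VbrVI (CGGAACA, off=2): starts [2, 29, 36, 60, 104] → cuts [4, 31, 38, 62, 106]

All cut coordinates (distinct, sorted): [4, 25, 31, 38, 57, 62, 73, 80, 99, 106, 125, 133]

Fragments:
  4→25: 21 bp
  25→31: 6 bp
  31→38: 7 bp
  38→57: 19 bp
  57→62: 5 bp
  62→73: 11 bp
  73→80: 7 bp
  80→99: 19 bp
  99→106: 7 bp
  106→125: 19 bp
  125→133: 8 bp
  133→4 (wrap): 134-133+4 = 5 bp

[5,5,6,7,7,7,8,11,19,19,19,21]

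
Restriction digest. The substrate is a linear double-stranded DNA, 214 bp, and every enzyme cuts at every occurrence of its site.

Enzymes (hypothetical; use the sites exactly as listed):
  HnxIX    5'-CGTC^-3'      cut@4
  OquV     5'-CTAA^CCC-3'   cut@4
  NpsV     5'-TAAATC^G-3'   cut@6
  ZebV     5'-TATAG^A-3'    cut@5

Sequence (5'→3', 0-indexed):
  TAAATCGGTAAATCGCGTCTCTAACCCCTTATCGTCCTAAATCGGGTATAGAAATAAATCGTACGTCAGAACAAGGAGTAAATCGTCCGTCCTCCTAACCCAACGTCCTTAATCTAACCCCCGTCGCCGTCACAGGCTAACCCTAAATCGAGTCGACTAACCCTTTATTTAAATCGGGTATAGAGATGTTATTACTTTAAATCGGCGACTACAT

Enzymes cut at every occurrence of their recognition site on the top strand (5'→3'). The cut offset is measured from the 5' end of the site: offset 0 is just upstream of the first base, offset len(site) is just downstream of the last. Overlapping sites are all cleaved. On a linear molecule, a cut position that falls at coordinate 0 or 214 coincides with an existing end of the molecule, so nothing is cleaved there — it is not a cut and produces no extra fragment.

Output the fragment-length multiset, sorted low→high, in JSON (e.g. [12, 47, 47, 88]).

[3,4,5,5,6,6,7,7,7,8,8,8,8,9,9,9,9,10,11,11,12,15,17,20]

Per-enzyme occurrences:
  HnxIX CGTC/4: at [15, 32, 63, 83, 87, 103, 121, 127] ⇒ [19, 36, 67, 87, 91, 107, 125, 131]
  OquV CTAACCC/4: at [20, 94, 113, 136, 156] ⇒ [24, 98, 117, 140, 160]
  NpsV TAAATCG/6: at [0, 8, 37, 54, 78, 143, 169, 197] ⇒ [6, 14, 43, 60, 84, 149, 175, 203]
  ZebV TATAGA/5: at [46, 178] ⇒ [51, 183]

Pooled cuts: [6, 14, 19, 24, 36, 43, 51, 60, 67, 84, 87, 91, 98, 107, 117, 125, 131, 140, 149, 160, 175, 183, 203]

Fragment lengths:
  [0,6): 6 bp
  [6,14): 8 bp
  [14,19): 5 bp
  [19,24): 5 bp
  [24,36): 12 bp
  [36,43): 7 bp
  [43,51): 8 bp
  [51,60): 9 bp
  [60,67): 7 bp
  [67,84): 17 bp
  [84,87): 3 bp
  [87,91): 4 bp
  [91,98): 7 bp
  [98,107): 9 bp
  [107,117): 10 bp
  [117,125): 8 bp
  [125,131): 6 bp
  [131,140): 9 bp
  [140,149): 9 bp
  [149,160): 11 bp
  [160,175): 15 bp
  [175,183): 8 bp
  [183,203): 20 bp
  [203,214): 11 bp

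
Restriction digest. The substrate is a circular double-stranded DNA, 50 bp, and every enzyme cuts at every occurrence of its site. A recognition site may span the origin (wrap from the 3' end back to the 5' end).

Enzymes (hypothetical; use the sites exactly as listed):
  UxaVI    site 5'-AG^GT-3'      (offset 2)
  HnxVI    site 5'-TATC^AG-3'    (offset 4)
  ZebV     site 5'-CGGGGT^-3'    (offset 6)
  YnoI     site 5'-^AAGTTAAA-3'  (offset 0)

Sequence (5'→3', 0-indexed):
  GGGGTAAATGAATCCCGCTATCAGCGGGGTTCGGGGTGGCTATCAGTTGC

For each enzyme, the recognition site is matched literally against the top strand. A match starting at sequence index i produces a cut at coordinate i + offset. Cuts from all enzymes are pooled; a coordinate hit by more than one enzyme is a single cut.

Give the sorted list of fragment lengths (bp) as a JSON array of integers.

[7,7,8,11,17]

Per-enzyme occurrences:
  UxaVI (AGGT, off=2): no sites
  HnxVI TATCAG/4: at [18, 40] ⇒ [22, 44]
  ZebV CGGGGT/6: at [24, 31, 49] ⇒ [5, 30, 37]
  YnoI (AAGTTAAA, off=0): no sites

Pooled cuts: [5, 22, 30, 37, 44]

Fragments:
  5→22: 17 bp
  22→30: 8 bp
  30→37: 7 bp
  37→44: 7 bp
  44→5 (wrap): 50-44+5 = 11 bp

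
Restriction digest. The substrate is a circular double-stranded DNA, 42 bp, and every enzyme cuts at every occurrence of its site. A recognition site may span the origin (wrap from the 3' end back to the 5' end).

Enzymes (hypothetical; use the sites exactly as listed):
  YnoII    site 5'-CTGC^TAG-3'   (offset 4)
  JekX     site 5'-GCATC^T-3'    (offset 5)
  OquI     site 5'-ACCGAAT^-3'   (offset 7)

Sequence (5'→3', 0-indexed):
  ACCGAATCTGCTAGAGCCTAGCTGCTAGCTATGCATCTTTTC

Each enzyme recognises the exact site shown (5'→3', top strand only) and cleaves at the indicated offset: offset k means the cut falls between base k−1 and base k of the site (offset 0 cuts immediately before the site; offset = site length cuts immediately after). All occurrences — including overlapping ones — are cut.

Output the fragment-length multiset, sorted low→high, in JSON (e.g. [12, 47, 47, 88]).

Site scan:
  YnoII (CTGCTAG, off=4): starts [7, 21] → cuts [11, 25]
  JekX (GCATCT, off=5): starts [32] → cuts [37]
  OquI (ACCGAAT, off=7): starts [0] → cuts [7]

All cut coordinates (distinct, sorted): [7, 11, 25, 37]

Fragment lengths:
  7→11: 4 bp
  11→25: 14 bp
  25→37: 12 bp
  37→7 (wrap): 42-37+7 = 12 bp

[4,12,12,14]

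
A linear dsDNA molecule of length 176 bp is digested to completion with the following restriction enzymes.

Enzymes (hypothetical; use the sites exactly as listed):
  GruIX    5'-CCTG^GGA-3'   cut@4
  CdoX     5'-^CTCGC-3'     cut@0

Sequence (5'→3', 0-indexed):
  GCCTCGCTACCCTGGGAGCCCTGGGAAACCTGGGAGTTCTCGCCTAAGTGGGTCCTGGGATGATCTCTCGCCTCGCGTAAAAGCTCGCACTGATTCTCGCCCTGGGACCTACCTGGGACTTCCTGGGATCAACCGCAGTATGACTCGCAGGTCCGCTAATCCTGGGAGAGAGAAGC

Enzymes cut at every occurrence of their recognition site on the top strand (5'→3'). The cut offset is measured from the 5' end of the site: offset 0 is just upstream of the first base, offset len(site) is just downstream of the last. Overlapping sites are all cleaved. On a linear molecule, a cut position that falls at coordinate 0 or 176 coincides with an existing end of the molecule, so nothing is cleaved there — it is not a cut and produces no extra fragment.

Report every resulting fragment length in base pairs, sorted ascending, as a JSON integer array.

Scan for sites:
  GruIX (CCTGGGA, off=4): starts [10, 19, 28, 53, 100, 111, 121, 160] → cuts [14, 23, 32, 57, 104, 115, 125, 164]
  CdoX (CTCGC, off=0): starts [2, 38, 66, 71, 83, 95, 143] → cuts [2, 38, 66, 71, 83, 95, 143]

All cut coordinates (distinct, sorted): [2, 14, 23, 32, 38, 57, 66, 71, 83, 95, 104, 115, 125, 143, 164]

Fragment lengths:
  [0,2): 2 bp
  [2,14): 12 bp
  [14,23): 9 bp
  [23,32): 9 bp
  [32,38): 6 bp
  [38,57): 19 bp
  [57,66): 9 bp
  [66,71): 5 bp
  [71,83): 12 bp
  [83,95): 12 bp
  [95,104): 9 bp
  [104,115): 11 bp
  [115,125): 10 bp
  [125,143): 18 bp
  [143,164): 21 bp
  [164,176): 12 bp

[2,5,6,9,9,9,9,10,11,12,12,12,12,18,19,21]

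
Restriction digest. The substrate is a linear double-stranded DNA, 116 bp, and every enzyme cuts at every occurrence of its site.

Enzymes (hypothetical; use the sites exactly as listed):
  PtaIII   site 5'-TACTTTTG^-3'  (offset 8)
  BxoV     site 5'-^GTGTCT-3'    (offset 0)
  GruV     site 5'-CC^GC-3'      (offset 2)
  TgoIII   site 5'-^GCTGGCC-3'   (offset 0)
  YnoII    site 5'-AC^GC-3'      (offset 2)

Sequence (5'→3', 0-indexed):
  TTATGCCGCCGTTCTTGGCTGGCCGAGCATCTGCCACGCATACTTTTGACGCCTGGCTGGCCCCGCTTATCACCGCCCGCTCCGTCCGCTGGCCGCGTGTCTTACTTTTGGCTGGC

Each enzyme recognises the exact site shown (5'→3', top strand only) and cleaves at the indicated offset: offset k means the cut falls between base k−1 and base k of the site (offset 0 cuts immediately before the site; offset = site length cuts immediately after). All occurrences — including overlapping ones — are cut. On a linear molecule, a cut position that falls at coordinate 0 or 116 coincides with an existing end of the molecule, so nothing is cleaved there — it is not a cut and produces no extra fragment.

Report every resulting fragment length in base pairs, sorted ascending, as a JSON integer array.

[2,2,4,5,6,7,7,9,9,10,10,11,14,20]

Scan for sites:
  PtaIII (TACTTTTG, off=8): starts [40, 102] → cuts [48, 110]
  BxoV (GTGTCT, off=0): starts [96] → cuts [96]
  GruV (CCGC, off=2): starts [5, 62, 72, 76, 85, 92] → cuts [7, 64, 74, 78, 87, 94]
  TgoIII (GCTGGCC, off=0): starts [17, 55, 87] → cuts [17, 55, 87]
  YnoII (ACGC, off=2): starts [35, 48] → cuts [37, 50]

Pooled cuts: [7, 17, 37, 48, 50, 55, 64, 74, 78, 87, 94, 96, 110]

Fragments:
  [0,7): 7 bp
  [7,17): 10 bp
  [17,37): 20 bp
  [37,48): 11 bp
  [48,50): 2 bp
  [50,55): 5 bp
  [55,64): 9 bp
  [64,74): 10 bp
  [74,78): 4 bp
  [78,87): 9 bp
  [87,94): 7 bp
  [94,96): 2 bp
  [96,110): 14 bp
  [110,116): 6 bp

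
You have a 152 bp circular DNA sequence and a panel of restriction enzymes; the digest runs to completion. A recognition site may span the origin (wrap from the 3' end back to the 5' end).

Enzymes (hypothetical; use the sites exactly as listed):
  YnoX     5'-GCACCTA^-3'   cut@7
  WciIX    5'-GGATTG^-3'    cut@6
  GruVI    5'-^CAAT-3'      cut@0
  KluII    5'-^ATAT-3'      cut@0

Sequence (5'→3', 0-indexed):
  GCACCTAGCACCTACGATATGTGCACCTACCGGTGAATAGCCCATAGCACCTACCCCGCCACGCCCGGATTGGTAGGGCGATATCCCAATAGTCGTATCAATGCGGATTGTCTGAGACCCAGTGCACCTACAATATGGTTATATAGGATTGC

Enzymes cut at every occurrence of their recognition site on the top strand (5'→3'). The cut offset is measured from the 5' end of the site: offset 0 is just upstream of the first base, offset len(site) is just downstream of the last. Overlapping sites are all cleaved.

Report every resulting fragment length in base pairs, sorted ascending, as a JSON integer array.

[2,2,6,7,8,8,8,11,12,12,13,19,20,24]

Per-enzyme occurrences:
  YnoX GCACCTA/7: at [0, 7, 22, 46, 123] ⇒ [7, 14, 29, 53, 130]
  WciIX GGATTG/6: at [66, 104, 145] ⇒ [72, 110, 151]
  GruVI CAAT/0: at [86, 98, 130] ⇒ [86, 98, 130]
  KluII ATAT/0: at [16, 80, 132, 140] ⇒ [16, 80, 132, 140]

Pooled cuts: [7, 14, 16, 29, 53, 72, 80, 86, 98, 110, 130, 132, 140, 151]

Fragments:
  7→14: 7 bp
  14→16: 2 bp
  16→29: 13 bp
  29→53: 24 bp
  53→72: 19 bp
  72→80: 8 bp
  80→86: 6 bp
  86→98: 12 bp
  98→110: 12 bp
  110→130: 20 bp
  130→132: 2 bp
  132→140: 8 bp
  140→151: 11 bp
  151→7 (wrap): 152-151+7 = 8 bp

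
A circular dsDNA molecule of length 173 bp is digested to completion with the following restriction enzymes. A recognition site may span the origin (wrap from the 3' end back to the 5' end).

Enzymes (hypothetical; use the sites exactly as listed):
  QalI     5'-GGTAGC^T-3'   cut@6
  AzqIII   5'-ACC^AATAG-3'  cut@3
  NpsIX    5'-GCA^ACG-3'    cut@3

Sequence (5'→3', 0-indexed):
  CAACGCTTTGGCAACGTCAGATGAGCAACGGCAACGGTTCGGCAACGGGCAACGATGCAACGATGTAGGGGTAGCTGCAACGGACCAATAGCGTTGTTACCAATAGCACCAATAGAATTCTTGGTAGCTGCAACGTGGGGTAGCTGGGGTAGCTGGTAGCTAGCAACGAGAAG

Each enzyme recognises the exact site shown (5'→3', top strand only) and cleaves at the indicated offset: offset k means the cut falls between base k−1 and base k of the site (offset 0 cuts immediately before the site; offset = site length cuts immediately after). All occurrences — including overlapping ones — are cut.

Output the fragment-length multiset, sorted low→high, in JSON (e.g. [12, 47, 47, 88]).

[4,4,5,6,7,7,7,8,9,9,10,11,11,12,14,15,16,18]

Site scan:
  QalI (GGTAGCT, off=6): starts [69, 122, 138, 147, 154] → cuts [75, 128, 144, 153, 160]
  AzqIII (ACCAATAG, off=3): starts [83, 98, 107] → cuts [86, 101, 110]
  NpsIX (GCAACG, off=3): starts [10, 24, 30, 41, 48, 56, 76, 129, 162, 172] → cuts [2, 13, 27, 33, 44, 51, 59, 79, 132, 165]

Pooled cuts: [2, 13, 27, 33, 44, 51, 59, 75, 79, 86, 101, 110, 128, 132, 144, 153, 160, 165]

Fragment lengths:
  2→13: 11 bp
  13→27: 14 bp
  27→33: 6 bp
  33→44: 11 bp
  44→51: 7 bp
  51→59: 8 bp
  59→75: 16 bp
  75→79: 4 bp
  79→86: 7 bp
  86→101: 15 bp
  101→110: 9 bp
  110→128: 18 bp
  128→132: 4 bp
  132→144: 12 bp
  144→153: 9 bp
  153→160: 7 bp
  160→165: 5 bp
  165→2 (wrap): 173-165+2 = 10 bp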